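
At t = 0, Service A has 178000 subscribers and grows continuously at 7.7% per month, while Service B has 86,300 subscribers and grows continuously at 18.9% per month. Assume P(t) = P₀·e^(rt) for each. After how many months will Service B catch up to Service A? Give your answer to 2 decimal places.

t ≈ 6.46 months

178000·e^(0.077t) = 86300·e^(0.189t)
178000/86300 = e^((0.189 − 0.077)t) → ln(2.06257) = 0.112·t
t = 0.72395 / 0.112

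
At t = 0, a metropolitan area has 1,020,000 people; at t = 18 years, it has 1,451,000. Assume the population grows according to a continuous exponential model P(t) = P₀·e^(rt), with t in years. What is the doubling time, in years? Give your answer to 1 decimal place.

r = ln(1451000/1020000) / 18 = ln(1.42255) / 18 ≈ 0.019581 per year
doubling time = ln 2 / |r| = 0.69315 / 0.019581

doubling time ≈ 35.4 years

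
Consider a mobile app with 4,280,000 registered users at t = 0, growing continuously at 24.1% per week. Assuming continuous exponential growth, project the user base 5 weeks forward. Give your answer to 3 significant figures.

≈ 14,300,000 registered users

P(5) = 4280000 · e^(0.241·5) = 4280000 · e^(1.205)
= 4280000 · 3.33676 ≈ 14281328.85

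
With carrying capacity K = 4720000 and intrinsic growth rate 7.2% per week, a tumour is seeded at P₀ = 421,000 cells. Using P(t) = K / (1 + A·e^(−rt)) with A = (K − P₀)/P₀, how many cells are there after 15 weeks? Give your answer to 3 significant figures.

A = (4720000 − 421000)/421000 = 10.2114
P(15) = 4720000 / (1 + 10.2114·e^(−0.072·15)) = 4720000 / (1 + 10.2114·0.339596)
= 4720000 / 4.46775 ≈ 1056461.08

≈ 1,060,000 cells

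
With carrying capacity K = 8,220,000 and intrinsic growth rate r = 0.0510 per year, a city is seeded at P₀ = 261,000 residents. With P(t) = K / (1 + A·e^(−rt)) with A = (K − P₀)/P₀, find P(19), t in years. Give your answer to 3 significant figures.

≈ 654,000 residents

A = (8220000 − 261000)/261000 = 30.49425
P(19) = 8220000 / (1 + 30.49425·e^(−0.051·19)) = 8220000 / (1 + 30.49425·0.379462)
= 8220000 / 12.57142 ≈ 653864.1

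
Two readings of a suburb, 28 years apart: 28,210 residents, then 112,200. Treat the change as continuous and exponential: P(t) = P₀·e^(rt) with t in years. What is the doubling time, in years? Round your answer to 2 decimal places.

r = ln(112200/28210) / 28 = ln(3.97731) / 28 ≈ 0.049307 per year
doubling time = ln 2 / |r| = 0.69315 / 0.049307

doubling time ≈ 14.06 years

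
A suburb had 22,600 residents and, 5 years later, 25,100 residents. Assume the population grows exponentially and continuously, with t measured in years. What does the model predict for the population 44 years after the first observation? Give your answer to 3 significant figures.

r = ln(25100/22600) / 5 ≈ 0.020984 per year
P(44) = 22600 · e^(0.020984·44) = 22600 · 2.51753 ≈ 56896.16

≈ 56,900 residents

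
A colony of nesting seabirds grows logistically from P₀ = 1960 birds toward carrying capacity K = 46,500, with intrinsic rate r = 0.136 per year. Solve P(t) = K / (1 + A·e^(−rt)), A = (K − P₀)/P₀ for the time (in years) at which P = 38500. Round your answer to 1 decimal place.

A = (46500 − 1960)/1960 = 22.72449
38500 = 46500/(1 + 22.72449·e^(−0.136t)) → 1 + 22.72449·e^(−0.136t) = 1.20779
e^(−0.136t) = 0.009144 → t = ln(109.36161)/0.136 = 4.69466/0.136

t ≈ 34.5 years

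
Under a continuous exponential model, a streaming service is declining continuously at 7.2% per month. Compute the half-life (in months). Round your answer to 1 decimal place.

half-life = ln(2) / |r| = 0.69315 / 0.072

half-life ≈ 9.6 months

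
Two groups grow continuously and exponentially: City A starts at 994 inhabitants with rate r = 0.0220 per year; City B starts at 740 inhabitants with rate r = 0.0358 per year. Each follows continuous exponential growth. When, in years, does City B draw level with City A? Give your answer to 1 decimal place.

994·e^(0.022t) = 740·e^(0.0358t)
994/740 = e^((0.0358 − 0.022)t) → ln(1.34324) = 0.0138·t
t = 0.29509 / 0.0138

t ≈ 21.4 years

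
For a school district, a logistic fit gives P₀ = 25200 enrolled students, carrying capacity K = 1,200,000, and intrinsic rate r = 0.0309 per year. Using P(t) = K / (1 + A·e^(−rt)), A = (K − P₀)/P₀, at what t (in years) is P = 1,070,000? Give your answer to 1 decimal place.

A = (1200000 − 25200)/25200 = 46.61905
1070000 = 1200000/(1 + 46.61905·e^(−0.0309t)) → 1 + 46.61905·e^(−0.0309t) = 1.1215
e^(−0.0309t) = 0.002606 → t = ln(383.71062)/0.0309 = 5.94989/0.0309

t ≈ 192.6 years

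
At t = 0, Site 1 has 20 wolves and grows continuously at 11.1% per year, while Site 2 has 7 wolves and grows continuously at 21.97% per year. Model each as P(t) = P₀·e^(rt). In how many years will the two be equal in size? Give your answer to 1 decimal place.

20·e^(0.111t) = 7·e^(0.2197t)
20/7 = e^((0.2197 − 0.111)t) → ln(2.85714) = 0.1087·t
t = 1.04982 / 0.1087

t ≈ 9.7 years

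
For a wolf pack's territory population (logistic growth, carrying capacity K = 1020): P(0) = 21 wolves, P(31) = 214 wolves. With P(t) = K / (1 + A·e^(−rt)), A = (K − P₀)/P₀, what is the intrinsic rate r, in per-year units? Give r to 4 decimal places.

A = (1020 − 21)/21 = 47.57143
214 = 1020/(1 + 47.57143·e^(−r·31)) → e^(−31r) = (4.76636 − 1)/47.57143 = 0.079173
r = −ln(0.079173)/31 = 2.53612/31

r ≈ 0.0818 per year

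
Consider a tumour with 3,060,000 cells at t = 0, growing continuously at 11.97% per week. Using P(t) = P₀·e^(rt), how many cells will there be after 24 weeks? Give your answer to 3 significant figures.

≈ 54,100,000 cells

P(24) = 3060000 · e^(0.1197·24) = 3060000 · e^(2.8728)
= 3060000 · 17.68647 ≈ 54120601.42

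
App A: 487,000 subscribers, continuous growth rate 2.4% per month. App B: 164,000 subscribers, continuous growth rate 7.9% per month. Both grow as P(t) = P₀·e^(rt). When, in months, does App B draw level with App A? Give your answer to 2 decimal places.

487000·e^(0.024t) = 164000·e^(0.079t)
487000/164000 = e^((0.079 − 0.024)t) → ln(2.96951) = 0.055·t
t = 1.0884 / 0.055

t ≈ 19.79 months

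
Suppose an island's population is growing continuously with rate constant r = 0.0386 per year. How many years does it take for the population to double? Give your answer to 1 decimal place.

doubling time = ln(2) / |r| = 0.69315 / 0.0386

doubling time ≈ 18.0 years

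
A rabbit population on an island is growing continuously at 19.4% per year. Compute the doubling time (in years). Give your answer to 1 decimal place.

doubling time ≈ 3.6 years

doubling time = ln(2) / |r| = 0.69315 / 0.194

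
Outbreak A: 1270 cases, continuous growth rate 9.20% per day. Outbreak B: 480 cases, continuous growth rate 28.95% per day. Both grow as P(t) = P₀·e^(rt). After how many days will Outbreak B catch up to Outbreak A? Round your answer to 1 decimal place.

t ≈ 4.9 days

1270·e^(0.092t) = 480·e^(0.2895t)
1270/480 = e^((0.2895 − 0.092)t) → ln(2.64583) = 0.1975·t
t = 0.97299 / 0.1975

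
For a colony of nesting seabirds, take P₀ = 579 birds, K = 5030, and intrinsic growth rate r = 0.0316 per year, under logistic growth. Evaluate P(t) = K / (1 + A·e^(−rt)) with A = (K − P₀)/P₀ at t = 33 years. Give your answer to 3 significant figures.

≈ 1,360 birds

A = (5030 − 579)/579 = 7.68739
P(33) = 5030 / (1 + 7.68739·e^(−0.0316·33)) = 5030 / (1 + 7.68739·0.352466)
= 5030 / 3.70955 ≈ 1355.96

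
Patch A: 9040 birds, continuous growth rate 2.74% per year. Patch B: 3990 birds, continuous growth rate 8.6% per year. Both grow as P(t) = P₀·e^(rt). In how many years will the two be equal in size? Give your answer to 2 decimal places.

9040·e^(0.0274t) = 3990·e^(0.086t)
9040/3990 = e^((0.086 − 0.0274)t) → ln(2.26566) = 0.0586·t
t = 0.81787 / 0.0586

t ≈ 13.96 years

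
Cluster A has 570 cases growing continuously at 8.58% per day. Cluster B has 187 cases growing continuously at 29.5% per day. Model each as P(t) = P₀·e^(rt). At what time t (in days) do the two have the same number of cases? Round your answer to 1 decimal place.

570·e^(0.0858t) = 187·e^(0.295t)
570/187 = e^((0.295 − 0.0858)t) → ln(3.04813) = 0.2092·t
t = 1.11453 / 0.2092

t ≈ 5.3 days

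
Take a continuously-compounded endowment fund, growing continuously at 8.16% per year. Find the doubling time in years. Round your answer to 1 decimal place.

doubling time = ln(2) / |r| = 0.69315 / 0.0816

doubling time ≈ 8.5 years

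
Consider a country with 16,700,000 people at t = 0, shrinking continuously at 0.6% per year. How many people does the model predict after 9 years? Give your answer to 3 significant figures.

P(9) = 16700000 · e^(-0.006·9) = 16700000 · e^(-0.054)
= 16700000 · 0.94743 ≈ 15822116.18

≈ 15,800,000 people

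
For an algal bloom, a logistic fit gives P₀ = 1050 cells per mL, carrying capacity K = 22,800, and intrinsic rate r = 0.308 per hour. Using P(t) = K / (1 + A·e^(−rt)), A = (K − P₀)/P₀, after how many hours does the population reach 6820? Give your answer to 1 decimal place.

A = (22800 − 1050)/1050 = 20.71429
6820 = 22800/(1 + 20.71429·e^(−0.308t)) → 1 + 20.71429·e^(−0.308t) = 3.34311
e^(−0.308t) = 0.113116 → t = ln(8.84051)/0.308 = 2.17935/0.308

t ≈ 7.1 hours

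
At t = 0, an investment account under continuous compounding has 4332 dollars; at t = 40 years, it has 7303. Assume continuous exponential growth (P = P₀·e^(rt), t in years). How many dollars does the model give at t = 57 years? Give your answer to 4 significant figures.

r = ln(7303/4332) / 40 ≈ 0.013056 per year
P(57) = 4332 · e^(0.013056·57) = 4332 · 2.10479 ≈ 9117.94

≈ 9,118 dollars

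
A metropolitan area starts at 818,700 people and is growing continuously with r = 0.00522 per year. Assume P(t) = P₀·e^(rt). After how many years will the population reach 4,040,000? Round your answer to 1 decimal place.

4040000 = 818700 · e^(0.00522·t)
t = ln(4040000/818700) / 0.00522 = ln(4.93465) / 0.00522 = 1.59628 / 0.00522

t ≈ 305.8 years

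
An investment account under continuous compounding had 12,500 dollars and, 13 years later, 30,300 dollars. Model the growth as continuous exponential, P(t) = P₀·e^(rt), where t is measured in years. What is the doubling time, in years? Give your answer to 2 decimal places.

r = ln(30300/12500) / 13 = ln(2.424) / 13 ≈ 0.068109 per year
doubling time = ln 2 / |r| = 0.69315 / 0.068109

doubling time ≈ 10.18 years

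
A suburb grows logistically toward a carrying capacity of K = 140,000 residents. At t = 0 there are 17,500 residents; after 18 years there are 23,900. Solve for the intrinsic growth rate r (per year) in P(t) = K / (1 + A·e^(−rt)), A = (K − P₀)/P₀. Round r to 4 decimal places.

A = (140000 − 17500)/17500 = 7
23900 = 140000/(1 + 7·e^(−r·18)) → e^(−18r) = (5.85774 − 1)/7 = 0.693963
r = −ln(0.693963)/18 = 0.36534/18

r ≈ 0.0203 per year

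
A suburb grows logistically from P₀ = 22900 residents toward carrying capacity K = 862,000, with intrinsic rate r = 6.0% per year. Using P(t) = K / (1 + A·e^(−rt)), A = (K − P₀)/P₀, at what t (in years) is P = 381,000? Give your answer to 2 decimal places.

A = (862000 − 22900)/22900 = 36.64192
381000 = 862000/(1 + 36.64192·e^(−0.06t)) → 1 + 36.64192·e^(−0.06t) = 2.26247
e^(−0.06t) = 0.034454 → t = ln(29.02406)/0.06 = 3.36813/0.06

t ≈ 56.14 years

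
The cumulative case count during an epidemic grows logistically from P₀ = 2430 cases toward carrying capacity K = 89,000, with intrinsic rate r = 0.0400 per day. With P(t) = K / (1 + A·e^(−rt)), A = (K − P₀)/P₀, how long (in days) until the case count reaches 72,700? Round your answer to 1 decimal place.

A = (89000 − 2430)/2430 = 35.62551
72700 = 89000/(1 + 35.62551·e^(−0.04t)) → 1 + 35.62551·e^(−0.04t) = 1.22421
e^(−0.04t) = 0.006293 → t = ln(158.89417)/0.04 = 5.06824/0.04

t ≈ 126.7 days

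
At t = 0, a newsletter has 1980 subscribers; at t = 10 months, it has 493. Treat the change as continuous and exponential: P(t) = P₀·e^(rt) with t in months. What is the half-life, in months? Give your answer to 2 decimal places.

r = ln(493/1980) / 10 = ln(0.24899) / 10 ≈ -0.139034 per month
half-life = ln 2 / |r| = 0.69315 / 0.139034

half-life ≈ 4.99 months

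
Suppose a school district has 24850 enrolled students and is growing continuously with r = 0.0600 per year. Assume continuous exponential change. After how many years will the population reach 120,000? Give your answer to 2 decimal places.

120000 = 24850 · e^(0.06·t)
t = ln(120000/24850) / 0.06 = ln(4.82897) / 0.06 = 1.57463 / 0.06

t ≈ 26.24 years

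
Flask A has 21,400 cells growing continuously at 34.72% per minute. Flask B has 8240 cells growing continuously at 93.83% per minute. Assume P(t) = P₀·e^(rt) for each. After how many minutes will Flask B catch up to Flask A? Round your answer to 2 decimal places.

t ≈ 1.61 minutes

21400·e^(0.3472t) = 8240·e^(0.9383t)
21400/8240 = e^((0.9383 − 0.3472)t) → ln(2.59709) = 0.5911·t
t = 0.95439 / 0.5911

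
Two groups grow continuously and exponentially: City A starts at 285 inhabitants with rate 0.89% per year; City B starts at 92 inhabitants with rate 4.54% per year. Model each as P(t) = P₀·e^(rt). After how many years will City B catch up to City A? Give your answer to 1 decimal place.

285·e^(0.0089t) = 92·e^(0.0454t)
285/92 = e^((0.0454 − 0.0089)t) → ln(3.09783) = 0.0365·t
t = 1.1307 / 0.0365

t ≈ 31.0 years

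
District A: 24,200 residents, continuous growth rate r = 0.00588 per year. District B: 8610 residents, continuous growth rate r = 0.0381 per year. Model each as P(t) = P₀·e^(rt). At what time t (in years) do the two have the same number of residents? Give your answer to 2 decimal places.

24200·e^(0.00588t) = 8610·e^(0.0381t)
24200/8610 = e^((0.0381 − 0.00588)t) → ln(2.81069) = 0.03222·t
t = 1.03343 / 0.03222

t ≈ 32.07 years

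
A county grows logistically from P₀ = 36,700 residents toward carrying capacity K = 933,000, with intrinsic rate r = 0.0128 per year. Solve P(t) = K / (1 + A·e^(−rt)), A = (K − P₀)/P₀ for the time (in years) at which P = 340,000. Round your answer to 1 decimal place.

A = (933000 − 36700)/36700 = 24.42234
340000 = 933000/(1 + 24.42234·e^(−0.0128t)) → 1 + 24.42234·e^(−0.0128t) = 2.74412
e^(−0.0128t) = 0.071415 → t = ln(14.00269)/0.0128 = 2.63925/0.0128

t ≈ 206.2 years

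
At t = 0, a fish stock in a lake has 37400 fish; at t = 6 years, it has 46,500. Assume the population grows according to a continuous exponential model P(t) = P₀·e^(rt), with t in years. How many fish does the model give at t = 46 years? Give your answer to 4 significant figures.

≈ 198,600 fish

r = ln(46500/37400) / 6 ≈ 0.036297 per year
P(46) = 37400 · e^(0.036297·46) = 37400 · 5.31036 ≈ 198607.34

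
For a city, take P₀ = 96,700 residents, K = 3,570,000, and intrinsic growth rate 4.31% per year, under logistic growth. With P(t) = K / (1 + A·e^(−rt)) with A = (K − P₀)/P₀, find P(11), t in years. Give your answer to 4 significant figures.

A = (3570000 − 96700)/96700 = 35.9183
P(11) = 3570000 / (1 + 35.9183·e^(−0.0431·11)) = 3570000 / (1 + 35.9183·0.622445)
= 3570000 / 23.35717 ≈ 152843.87

≈ 152,800 residents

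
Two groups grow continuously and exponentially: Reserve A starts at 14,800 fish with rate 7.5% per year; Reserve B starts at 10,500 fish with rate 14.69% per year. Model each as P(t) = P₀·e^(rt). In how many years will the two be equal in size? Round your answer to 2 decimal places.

14800·e^(0.075t) = 10500·e^(0.1469t)
14800/10500 = e^((0.1469 − 0.075)t) → ln(1.40952) = 0.0719·t
t = 0.34325 / 0.0719

t ≈ 4.77 years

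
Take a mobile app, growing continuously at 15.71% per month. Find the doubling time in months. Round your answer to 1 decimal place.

doubling time ≈ 4.4 months

doubling time = ln(2) / |r| = 0.69315 / 0.1571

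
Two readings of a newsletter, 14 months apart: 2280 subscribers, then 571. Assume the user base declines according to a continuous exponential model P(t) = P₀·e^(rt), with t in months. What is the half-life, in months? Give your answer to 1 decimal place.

r = ln(571/2280) / 14 = ln(0.25044) / 14 ≈ -0.098896 per month
half-life = ln 2 / |r| = 0.69315 / 0.098896

half-life ≈ 7.0 months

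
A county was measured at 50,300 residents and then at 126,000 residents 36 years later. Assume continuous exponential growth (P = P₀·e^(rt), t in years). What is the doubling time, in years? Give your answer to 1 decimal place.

doubling time ≈ 27.2 years

r = ln(126000/50300) / 36 = ln(2.50497) / 36 ≈ 0.025508 per year
doubling time = ln 2 / |r| = 0.69315 / 0.025508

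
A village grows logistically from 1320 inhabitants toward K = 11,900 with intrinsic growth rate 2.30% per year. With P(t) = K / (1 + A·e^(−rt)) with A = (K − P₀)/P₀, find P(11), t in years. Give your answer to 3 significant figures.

A = (11900 − 1320)/1320 = 8.01515
P(11) = 11900 / (1 + 8.01515·e^(−0.023·11)) = 11900 / (1 + 8.01515·0.776468)
= 11900 / 7.22351 ≈ 1647.4

≈ 1,650 inhabitants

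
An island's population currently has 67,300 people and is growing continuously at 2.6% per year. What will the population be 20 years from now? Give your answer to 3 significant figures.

P(20) = 67300 · e^(0.026·20) = 67300 · e^(0.52)
= 67300 · 1.68203 ≈ 113200.46

≈ 113,000 people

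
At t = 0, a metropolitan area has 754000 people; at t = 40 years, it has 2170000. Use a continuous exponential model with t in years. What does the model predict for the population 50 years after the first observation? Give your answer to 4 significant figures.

≈ 2,826,000 people

r = ln(2170000/754000) / 40 ≈ 0.026427 per year
P(50) = 754000 · e^(0.026427·50) = 754000 · 3.74853 ≈ 2826388.33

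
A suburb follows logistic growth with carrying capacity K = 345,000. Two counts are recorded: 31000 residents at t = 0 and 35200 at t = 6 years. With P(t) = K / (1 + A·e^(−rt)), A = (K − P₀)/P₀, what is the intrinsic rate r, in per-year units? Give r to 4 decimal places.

r ≈ 0.0234 per year

A = (345000 − 31000)/31000 = 10.12903
35200 = 345000/(1 + 10.12903·e^(−r·6)) → e^(−6r) = (9.80114 − 1)/10.12903 = 0.868902
r = −ln(0.868902)/6 = 0.14052/6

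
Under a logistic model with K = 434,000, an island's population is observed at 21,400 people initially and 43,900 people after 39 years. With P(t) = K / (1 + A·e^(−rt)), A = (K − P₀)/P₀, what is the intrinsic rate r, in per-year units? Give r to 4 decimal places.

A = (434000 − 21400)/21400 = 19.28037
43900 = 434000/(1 + 19.28037·e^(−r·39)) → e^(−39r) = (9.8861 − 1)/19.28037 = 0.460889
r = −ln(0.460889)/39 = 0.7746/39

r ≈ 0.0199 per year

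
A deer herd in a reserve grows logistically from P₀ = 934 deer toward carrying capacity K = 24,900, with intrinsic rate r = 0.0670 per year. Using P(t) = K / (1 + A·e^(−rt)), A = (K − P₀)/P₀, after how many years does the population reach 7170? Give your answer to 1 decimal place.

A = (24900 − 934)/934 = 25.65953
7170 = 24900/(1 + 25.65953·e^(−0.067t)) → 1 + 25.65953·e^(−0.067t) = 3.4728
e^(−0.067t) = 0.09637 → t = ln(10.3767)/0.067 = 2.33956/0.067

t ≈ 34.9 years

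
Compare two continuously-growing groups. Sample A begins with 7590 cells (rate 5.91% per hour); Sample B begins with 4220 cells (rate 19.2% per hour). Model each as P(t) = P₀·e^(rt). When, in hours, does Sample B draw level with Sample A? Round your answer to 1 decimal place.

t ≈ 4.4 hours

7590·e^(0.0591t) = 4220·e^(0.192t)
7590/4220 = e^((0.192 − 0.0591)t) → ln(1.79858) = 0.1329·t
t = 0.587 / 0.1329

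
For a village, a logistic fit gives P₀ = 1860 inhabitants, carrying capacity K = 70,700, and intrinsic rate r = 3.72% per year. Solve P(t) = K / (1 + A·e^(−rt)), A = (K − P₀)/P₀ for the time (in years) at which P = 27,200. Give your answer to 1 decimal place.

A = (70700 − 1860)/1860 = 37.01075
27200 = 70700/(1 + 37.01075·e^(−0.0372t)) → 1 + 37.01075·e^(−0.0372t) = 2.59926
e^(−0.0372t) = 0.043211 → t = ln(23.14236)/0.0372 = 3.14166/0.0372

t ≈ 84.5 years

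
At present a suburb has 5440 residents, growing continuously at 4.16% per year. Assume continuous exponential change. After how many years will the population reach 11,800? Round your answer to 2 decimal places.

11800 = 5440 · e^(0.0416·t)
t = ln(11800/5440) / 0.0416 = ln(2.16912) / 0.0416 = 0.77432 / 0.0416

t ≈ 18.61 years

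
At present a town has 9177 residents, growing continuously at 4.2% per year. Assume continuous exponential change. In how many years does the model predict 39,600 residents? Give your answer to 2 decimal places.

t ≈ 34.81 years

39600 = 9177 · e^(0.042·t)
t = ln(39600/9177) / 0.042 = ln(4.31514) / 0.042 = 1.46213 / 0.042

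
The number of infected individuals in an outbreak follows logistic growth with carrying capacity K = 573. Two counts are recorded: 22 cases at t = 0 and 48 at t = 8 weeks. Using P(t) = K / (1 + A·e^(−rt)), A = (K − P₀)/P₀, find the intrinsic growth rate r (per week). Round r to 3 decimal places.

r ≈ 0.104 per week

A = (573 − 22)/22 = 25.04545
48 = 573/(1 + 25.04545·e^(−r·8)) → e^(−8r) = (11.9375 − 1)/25.04545 = 0.436706
r = −ln(0.436706)/8 = 0.8285/8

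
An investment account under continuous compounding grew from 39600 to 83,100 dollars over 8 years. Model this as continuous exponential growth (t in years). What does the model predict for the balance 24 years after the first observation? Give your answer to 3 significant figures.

r = ln(83100/39600) / 8 ≈ 0.092652 per year
P(24) = 39600 · e^(0.092652·24) = 39600 · 9.24097 ≈ 365942.37

≈ 366,000 dollars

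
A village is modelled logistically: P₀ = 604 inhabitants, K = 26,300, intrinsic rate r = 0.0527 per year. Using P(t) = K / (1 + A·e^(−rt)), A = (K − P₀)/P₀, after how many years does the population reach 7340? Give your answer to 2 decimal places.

A = (26300 − 604)/604 = 42.54305
7340 = 26300/(1 + 42.54305·e^(−0.0527t)) → 1 + 42.54305·e^(−0.0527t) = 3.58311
e^(−0.0527t) = 0.060717 → t = ln(16.46972)/0.0527 = 2.80152/0.0527

t ≈ 53.16 years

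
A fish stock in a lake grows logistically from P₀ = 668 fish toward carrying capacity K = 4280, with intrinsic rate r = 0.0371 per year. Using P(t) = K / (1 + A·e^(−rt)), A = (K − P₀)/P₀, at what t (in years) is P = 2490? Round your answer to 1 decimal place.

t ≈ 54.4 years

A = (4280 − 668)/668 = 5.40719
2490 = 4280/(1 + 5.40719·e^(−0.0371t)) → 1 + 5.40719·e^(−0.0371t) = 1.71888
e^(−0.0371t) = 0.132948 → t = ln(7.52173)/0.0371 = 2.0178/0.0371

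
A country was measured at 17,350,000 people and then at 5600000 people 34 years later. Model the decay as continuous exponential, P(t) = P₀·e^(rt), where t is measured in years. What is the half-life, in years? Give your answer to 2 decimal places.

r = ln(5600000/17350000) / 34 = ln(0.32277) / 34 ≈ -0.03326 per year
half-life = ln 2 / |r| = 0.69315 / 0.03326

half-life ≈ 20.84 years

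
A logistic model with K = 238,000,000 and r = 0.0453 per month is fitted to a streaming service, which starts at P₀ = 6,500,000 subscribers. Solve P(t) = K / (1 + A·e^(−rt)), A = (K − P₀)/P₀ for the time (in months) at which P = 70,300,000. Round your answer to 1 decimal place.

A = (238000000 − 6500000)/6500000 = 35.61538
70300000 = 238000000/(1 + 35.61538·e^(−0.0453t)) → 1 + 35.61538·e^(−0.0453t) = 3.38549
e^(−0.0453t) = 0.066979 → t = ln(14.93)/0.0453 = 2.70337/0.0453

t ≈ 59.7 months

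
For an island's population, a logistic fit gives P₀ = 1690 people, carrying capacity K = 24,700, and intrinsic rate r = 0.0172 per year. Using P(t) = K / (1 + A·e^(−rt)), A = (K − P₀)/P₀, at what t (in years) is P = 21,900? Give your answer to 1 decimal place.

A = (24700 − 1690)/1690 = 13.61538
21900 = 24700/(1 + 13.61538·e^(−0.0172t)) → 1 + 13.61538·e^(−0.0172t) = 1.12785
e^(−0.0172t) = 0.00939 → t = ln(106.49176)/0.0172 = 4.66807/0.0172

t ≈ 271.4 years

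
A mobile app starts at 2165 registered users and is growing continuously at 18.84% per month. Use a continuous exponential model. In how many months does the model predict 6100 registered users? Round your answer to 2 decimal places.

6100 = 2165 · e^(0.1884·t)
t = ln(6100/2165) / 0.1884 = ln(2.81755) / 0.1884 = 1.03587 / 0.1884

t ≈ 5.50 months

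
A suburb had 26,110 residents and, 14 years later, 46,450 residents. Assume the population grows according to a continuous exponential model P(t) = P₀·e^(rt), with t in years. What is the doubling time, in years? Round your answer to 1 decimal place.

r = ln(46450/26110) / 14 = ln(1.77901) / 14 ≈ 0.041147 per year
doubling time = ln 2 / |r| = 0.69315 / 0.041147

doubling time ≈ 16.8 years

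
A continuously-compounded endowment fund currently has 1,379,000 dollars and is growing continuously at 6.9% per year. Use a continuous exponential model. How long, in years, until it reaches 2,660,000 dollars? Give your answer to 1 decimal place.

2660000 = 1379000 · e^(0.069·t)
t = ln(2660000/1379000) / 0.069 = ln(1.92893) / 0.069 = 0.65697 / 0.069

t ≈ 9.5 years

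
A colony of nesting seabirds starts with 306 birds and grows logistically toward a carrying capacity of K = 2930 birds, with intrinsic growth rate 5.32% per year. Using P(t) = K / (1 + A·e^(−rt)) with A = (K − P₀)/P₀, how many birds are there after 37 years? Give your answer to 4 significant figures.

≈ 1,333 birds

A = (2930 − 306)/306 = 8.57516
P(37) = 2930 / (1 + 8.57516·e^(−0.0532·37)) = 2930 / (1 + 8.57516·0.13968)
= 2930 / 2.19778 ≈ 1333.16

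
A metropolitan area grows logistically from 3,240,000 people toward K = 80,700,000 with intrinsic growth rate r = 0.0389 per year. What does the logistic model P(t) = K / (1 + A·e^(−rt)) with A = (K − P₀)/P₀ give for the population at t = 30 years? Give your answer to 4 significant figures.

≈ 9,559,000 people

A = (80700000 − 3240000)/3240000 = 23.90741
P(30) = 80700000 / (1 + 23.90741·e^(−0.0389·30)) = 80700000 / (1 + 23.90741·0.311299)
= 80700000 / 8.44236 ≈ 9558935.62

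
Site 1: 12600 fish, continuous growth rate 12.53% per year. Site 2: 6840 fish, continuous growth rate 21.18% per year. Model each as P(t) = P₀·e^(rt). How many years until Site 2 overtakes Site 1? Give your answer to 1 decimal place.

t ≈ 7.1 years

12600·e^(0.1253t) = 6840·e^(0.2118t)
12600/6840 = e^((0.2118 − 0.1253)t) → ln(1.84211) = 0.0865·t
t = 0.61091 / 0.0865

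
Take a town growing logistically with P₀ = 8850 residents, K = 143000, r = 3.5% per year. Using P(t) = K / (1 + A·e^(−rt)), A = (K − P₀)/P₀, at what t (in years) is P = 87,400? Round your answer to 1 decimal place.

t ≈ 90.6 years

A = (143000 − 8850)/8850 = 15.15819
87400 = 143000/(1 + 15.15819·e^(−0.035t)) → 1 + 15.15819·e^(−0.035t) = 1.63616
e^(−0.035t) = 0.041968 → t = ln(23.82781)/0.035 = 3.17085/0.035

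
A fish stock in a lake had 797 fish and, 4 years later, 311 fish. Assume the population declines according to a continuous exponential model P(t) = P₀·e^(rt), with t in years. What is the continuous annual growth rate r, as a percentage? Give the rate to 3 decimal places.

311 = 797 · e^(r·4)
e^(4r) = 311/797 = 0.39021
r = ln(0.39021) / 4 = -0.94106 / 4

r ≈ -23.527% per year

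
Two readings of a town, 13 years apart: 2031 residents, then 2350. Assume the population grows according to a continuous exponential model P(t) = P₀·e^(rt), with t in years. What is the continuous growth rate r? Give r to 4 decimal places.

r ≈ 0.0112 per year

2350 = 2031 · e^(r·13)
e^(13r) = 2350/2031 = 1.15707
r = ln(1.15707) / 13 = 0.14589 / 13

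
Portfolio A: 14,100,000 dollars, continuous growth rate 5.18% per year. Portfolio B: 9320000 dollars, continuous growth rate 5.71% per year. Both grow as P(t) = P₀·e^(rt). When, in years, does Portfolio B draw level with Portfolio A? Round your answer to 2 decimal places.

t ≈ 78.12 years

14100000·e^(0.0518t) = 9320000·e^(0.0571t)
14100000/9320000 = e^((0.0571 − 0.0518)t) → ln(1.51288) = 0.0053·t
t = 0.41401 / 0.0053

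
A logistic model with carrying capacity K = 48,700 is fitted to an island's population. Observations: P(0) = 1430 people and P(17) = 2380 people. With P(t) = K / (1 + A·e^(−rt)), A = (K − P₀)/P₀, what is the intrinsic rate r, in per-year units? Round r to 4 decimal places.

A = (48700 − 1430)/1430 = 33.05594
2380 = 48700/(1 + 33.05594·e^(−r·17)) → e^(−17r) = (20.46218 − 1)/33.05594 = 0.588765
r = −ln(0.588765)/17 = 0.52973/17

r ≈ 0.0312 per year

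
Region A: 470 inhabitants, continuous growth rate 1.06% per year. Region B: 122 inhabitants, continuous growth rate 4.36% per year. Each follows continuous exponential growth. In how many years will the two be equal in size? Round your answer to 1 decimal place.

470·e^(0.0106t) = 122·e^(0.0436t)
470/122 = e^((0.0436 − 0.0106)t) → ln(3.85246) = 0.033·t
t = 1.34871 / 0.033

t ≈ 40.9 years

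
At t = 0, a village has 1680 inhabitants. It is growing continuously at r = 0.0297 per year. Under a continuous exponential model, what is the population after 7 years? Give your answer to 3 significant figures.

≈ 2,070 inhabitants

P(7) = 1680 · e^(0.0297·7) = 1680 · e^(0.2079)
= 1680 · 1.23109 ≈ 2068.23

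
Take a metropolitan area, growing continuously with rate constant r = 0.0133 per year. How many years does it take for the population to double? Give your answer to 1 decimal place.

doubling time = ln(2) / |r| = 0.69315 / 0.0133

doubling time ≈ 52.1 years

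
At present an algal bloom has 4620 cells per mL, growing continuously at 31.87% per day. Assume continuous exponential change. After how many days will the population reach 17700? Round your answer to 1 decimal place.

17700 = 4620 · e^(0.3187·t)
t = ln(17700/4620) / 0.3187 = ln(3.83117) / 0.3187 = 1.34317 / 0.3187

t ≈ 4.2 days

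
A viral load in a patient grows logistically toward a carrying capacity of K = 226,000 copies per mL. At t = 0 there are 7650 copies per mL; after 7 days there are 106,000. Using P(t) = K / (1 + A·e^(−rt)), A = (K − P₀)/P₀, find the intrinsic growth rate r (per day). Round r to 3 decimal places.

r ≈ 0.461 per day

A = (226000 − 7650)/7650 = 28.54248
106000 = 226000/(1 + 28.54248·e^(−r·7)) → e^(−7r) = (2.13208 − 1)/28.54248 = 0.039663
r = −ln(0.039663)/7 = 3.22734/7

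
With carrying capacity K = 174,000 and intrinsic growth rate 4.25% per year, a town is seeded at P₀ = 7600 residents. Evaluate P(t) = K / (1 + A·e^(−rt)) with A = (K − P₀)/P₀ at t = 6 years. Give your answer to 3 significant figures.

A = (174000 − 7600)/7600 = 21.89474
P(6) = 174000 / (1 + 21.89474·e^(−0.0425·6)) = 174000 / (1 + 21.89474·0.774916)
= 174000 / 17.96659 ≈ 9684.64

≈ 9,680 residents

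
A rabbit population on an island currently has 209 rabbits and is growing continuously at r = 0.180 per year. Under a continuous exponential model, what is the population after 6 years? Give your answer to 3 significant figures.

P(6) = 209 · e^(0.18·6) = 209 · e^(1.08)
= 209 · 2.94468 ≈ 615.44

≈ 615 rabbits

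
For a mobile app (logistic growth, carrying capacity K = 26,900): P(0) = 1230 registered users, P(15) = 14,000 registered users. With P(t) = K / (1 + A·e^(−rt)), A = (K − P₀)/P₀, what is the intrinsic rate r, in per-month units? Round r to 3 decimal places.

r ≈ 0.208 per month

A = (26900 − 1230)/1230 = 20.86992
14000 = 26900/(1 + 20.86992·e^(−r·15)) → e^(−15r) = (1.92143 − 1)/20.86992 = 0.044151
r = −ln(0.044151)/15 = 3.12014/15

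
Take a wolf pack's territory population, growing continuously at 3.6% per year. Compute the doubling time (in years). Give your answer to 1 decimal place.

doubling time = ln(2) / |r| = 0.69315 / 0.036

doubling time ≈ 19.3 years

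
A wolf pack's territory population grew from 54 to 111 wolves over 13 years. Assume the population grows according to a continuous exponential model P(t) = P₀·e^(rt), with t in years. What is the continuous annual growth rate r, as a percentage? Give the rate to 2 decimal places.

r ≈ 5.54% per year

111 = 54 · e^(r·13)
e^(13r) = 111/54 = 2.05556
r = ln(2.05556) / 13 = 0.72055 / 13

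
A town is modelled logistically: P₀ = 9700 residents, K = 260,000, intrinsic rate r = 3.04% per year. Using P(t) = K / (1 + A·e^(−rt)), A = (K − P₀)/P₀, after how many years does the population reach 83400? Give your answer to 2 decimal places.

t ≈ 82.25 years

A = (260000 − 9700)/9700 = 25.80412
83400 = 260000/(1 + 25.80412·e^(−0.0304t)) → 1 + 25.80412·e^(−0.0304t) = 3.11751
e^(−0.0304t) = 0.082061 → t = ln(12.18609)/0.0304 = 2.5003/0.0304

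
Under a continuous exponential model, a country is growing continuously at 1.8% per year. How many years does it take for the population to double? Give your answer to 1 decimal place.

doubling time ≈ 38.5 years

doubling time = ln(2) / |r| = 0.69315 / 0.018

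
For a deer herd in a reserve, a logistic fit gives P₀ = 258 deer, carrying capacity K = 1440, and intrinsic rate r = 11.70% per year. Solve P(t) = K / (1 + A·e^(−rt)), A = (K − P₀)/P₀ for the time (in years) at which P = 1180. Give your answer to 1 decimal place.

A = (1440 − 258)/258 = 4.5814
1180 = 1440/(1 + 4.5814·e^(−0.117t)) → 1 + 4.5814·e^(−0.117t) = 1.22034
e^(−0.117t) = 0.048094 → t = ln(20.79249)/0.117 = 3.03459/0.117

t ≈ 25.9 years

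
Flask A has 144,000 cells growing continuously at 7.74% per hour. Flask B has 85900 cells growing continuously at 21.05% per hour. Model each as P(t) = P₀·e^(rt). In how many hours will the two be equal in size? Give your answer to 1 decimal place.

144000·e^(0.0774t) = 85900·e^(0.2105t)
144000/85900 = e^((0.2105 − 0.0774)t) → ln(1.67637) = 0.1331·t
t = 0.51663 / 0.1331

t ≈ 3.9 hours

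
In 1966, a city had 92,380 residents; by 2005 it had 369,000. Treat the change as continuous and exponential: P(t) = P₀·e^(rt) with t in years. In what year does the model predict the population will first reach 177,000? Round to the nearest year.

r = ln(369000/92380) / 39 = 1.38489/39 ≈ 0.03551 per year
t = ln(177000/92380) / r = 0.65024/0.03551 ≈ 18.31 years after 1966

year 1984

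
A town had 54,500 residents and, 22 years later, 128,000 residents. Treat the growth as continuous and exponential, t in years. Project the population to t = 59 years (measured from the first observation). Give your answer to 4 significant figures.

r = ln(128000/54500) / 22 ≈ 0.03881 per year
P(59) = 54500 · e^(0.03881·59) = 54500 · 9.87312 ≈ 538084.9

≈ 538,100 residents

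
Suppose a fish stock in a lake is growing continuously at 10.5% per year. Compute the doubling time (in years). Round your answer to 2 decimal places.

doubling time ≈ 6.60 years

doubling time = ln(2) / |r| = 0.69315 / 0.105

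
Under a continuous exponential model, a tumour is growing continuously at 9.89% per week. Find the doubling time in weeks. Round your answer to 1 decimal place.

doubling time ≈ 7.0 weeks

doubling time = ln(2) / |r| = 0.69315 / 0.0989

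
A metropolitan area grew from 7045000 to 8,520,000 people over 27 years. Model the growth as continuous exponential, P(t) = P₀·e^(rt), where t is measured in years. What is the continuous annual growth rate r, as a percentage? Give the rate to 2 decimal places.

r ≈ 0.70% per year

8520000 = 7045000 · e^(r·27)
e^(27r) = 8520000/7045000 = 1.20937
r = ln(1.20937) / 27 = 0.1901 / 27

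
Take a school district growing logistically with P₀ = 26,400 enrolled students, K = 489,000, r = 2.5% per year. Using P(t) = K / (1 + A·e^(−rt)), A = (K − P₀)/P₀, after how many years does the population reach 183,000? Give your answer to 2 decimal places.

A = (489000 − 26400)/26400 = 17.52273
183000 = 489000/(1 + 17.52273·e^(−0.025t)) → 1 + 17.52273·e^(−0.025t) = 2.67213
e^(−0.025t) = 0.095426 → t = ln(10.47928)/0.025 = 2.3494/0.025

t ≈ 93.98 years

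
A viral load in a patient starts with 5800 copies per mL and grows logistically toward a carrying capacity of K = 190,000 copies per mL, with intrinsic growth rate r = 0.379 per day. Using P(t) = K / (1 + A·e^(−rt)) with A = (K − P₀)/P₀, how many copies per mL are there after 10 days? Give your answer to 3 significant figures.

≈ 111,000 copies per mL

A = (190000 − 5800)/5800 = 31.75862
P(10) = 190000 / (1 + 31.75862·e^(−0.379·10)) = 190000 / (1 + 31.75862·0.022596)
= 190000 / 1.71761 ≈ 110619.14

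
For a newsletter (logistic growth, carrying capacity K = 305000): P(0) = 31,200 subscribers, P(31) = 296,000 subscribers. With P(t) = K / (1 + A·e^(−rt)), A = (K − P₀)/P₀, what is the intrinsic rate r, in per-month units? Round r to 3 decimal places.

A = (305000 − 31200)/31200 = 8.77564
296000 = 305000/(1 + 8.77564·e^(−r·31)) → e^(−31r) = (1.03041 − 1)/8.77564 = 0.003465
r = −ln(0.003465)/31 = 5.66511/31

r ≈ 0.183 per month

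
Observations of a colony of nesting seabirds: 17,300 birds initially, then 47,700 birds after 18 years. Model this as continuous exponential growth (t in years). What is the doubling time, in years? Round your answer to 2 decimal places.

doubling time ≈ 12.30 years

r = ln(47700/17300) / 18 = ln(2.75723) / 18 ≈ 0.056346 per year
doubling time = ln 2 / |r| = 0.69315 / 0.056346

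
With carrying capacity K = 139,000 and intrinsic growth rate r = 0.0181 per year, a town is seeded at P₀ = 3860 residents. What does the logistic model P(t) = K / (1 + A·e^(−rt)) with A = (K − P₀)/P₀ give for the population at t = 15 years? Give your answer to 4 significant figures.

≈ 5,021 residents

A = (139000 − 3860)/3860 = 35.01036
P(15) = 139000 / (1 + 35.01036·e^(−0.0181·15)) = 139000 / (1 + 35.01036·0.762235)
= 139000 / 27.68613 ≈ 5020.56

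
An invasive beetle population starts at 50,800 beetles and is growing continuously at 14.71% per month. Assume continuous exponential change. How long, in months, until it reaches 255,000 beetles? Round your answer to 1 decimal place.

255000 = 50800 · e^(0.1471·t)
t = ln(255000/50800) / 0.1471 = ln(5.01969) / 0.1471 = 1.61337 / 0.1471

t ≈ 11.0 months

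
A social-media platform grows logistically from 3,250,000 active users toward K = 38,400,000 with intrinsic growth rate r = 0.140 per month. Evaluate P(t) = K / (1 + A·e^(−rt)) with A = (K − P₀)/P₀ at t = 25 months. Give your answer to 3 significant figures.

A = (38400000 − 3250000)/3250000 = 10.81538
P(25) = 38400000 / (1 + 10.81538·e^(−0.14·25)) = 38400000 / (1 + 10.81538·0.030197)
= 38400000 / 1.3266 ≈ 28946258.58

≈ 28,900,000 active users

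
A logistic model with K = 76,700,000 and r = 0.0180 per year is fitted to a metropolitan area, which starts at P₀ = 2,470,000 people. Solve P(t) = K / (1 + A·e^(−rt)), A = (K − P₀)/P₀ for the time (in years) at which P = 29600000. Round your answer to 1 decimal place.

A = (76700000 − 2470000)/2470000 = 30.05263
29600000 = 76700000/(1 + 30.05263·e^(−0.018t)) → 1 + 30.05263·e^(−0.018t) = 2.59122
e^(−0.018t) = 0.052948 → t = ln(18.88658)/0.018 = 2.93845/0.018

t ≈ 163.2 years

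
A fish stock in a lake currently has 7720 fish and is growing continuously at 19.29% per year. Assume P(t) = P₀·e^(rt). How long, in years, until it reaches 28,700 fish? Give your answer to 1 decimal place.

t ≈ 6.8 years

28700 = 7720 · e^(0.1929·t)
t = ln(28700/7720) / 0.1929 = ln(3.71762) / 0.1929 = 1.31308 / 0.1929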